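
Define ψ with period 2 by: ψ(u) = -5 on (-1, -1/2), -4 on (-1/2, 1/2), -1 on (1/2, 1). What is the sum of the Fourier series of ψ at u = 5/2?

-5/2

u = 5/2 differs from u = 1/2 by 1 full period(s), and the series is 2-periodic.
At u = 1/2 the one-sided limits are ψ(1/2^-) = -4 and ψ(1/2^+) = -1.
By Dirichlet's theorem the series converges to their average, [(-4) + (-1)]/2 = -5/2.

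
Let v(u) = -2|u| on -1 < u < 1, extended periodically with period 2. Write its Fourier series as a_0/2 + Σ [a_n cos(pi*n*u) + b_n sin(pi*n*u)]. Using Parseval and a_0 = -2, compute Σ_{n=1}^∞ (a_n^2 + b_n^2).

Parseval: a_0^2/2 + Σ_{n≥1} (a_n^2+b_n^2) = ∫_{-1}^{1} v(u)^2 du = 8/3.
Subtract a_0^2/2 = 2: Σ (a_n^2+b_n^2) = 2/3.

2/3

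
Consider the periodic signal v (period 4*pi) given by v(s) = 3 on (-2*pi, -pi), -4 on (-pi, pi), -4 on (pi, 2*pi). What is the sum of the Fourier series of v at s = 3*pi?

-1/2

s = 3*pi differs from s = -pi by 1 full period(s), and the series is 4*pi-periodic.
At s = -pi the one-sided limits are v(-pi^-) = 3 and v(-pi^+) = -4.
By Dirichlet's theorem the series converges to their average, [(3) + (-4)]/2 = -1/2.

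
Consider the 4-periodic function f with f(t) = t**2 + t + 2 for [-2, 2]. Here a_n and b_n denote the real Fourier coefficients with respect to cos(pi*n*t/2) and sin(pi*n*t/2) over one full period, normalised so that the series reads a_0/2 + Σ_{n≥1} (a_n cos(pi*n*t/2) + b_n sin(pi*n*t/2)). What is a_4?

pi**(-2)

a_4 = 1/2 ∫_{-2}^{2} f(t) cos(2*pi*t) dt.
Integrating by parts twice (tabular method), an antiderivative of (t**2 + t + 2) cos(2*pi*t) is t**2*sin(2*pi*t)/(2*pi) + t*sin(2*pi*t)/(2*pi) + t*cos(2*pi*t)/(2*pi**2) - sin(2*pi*t)/(4*pi**3) + sin(2*pi*t)/pi + cos(2*pi*t)/(4*pi**2); evaluating from -2 to 2: ∫_{-2}^{2} (t**2 + t + 2) cos(2*pi*t) dt = (5/(4*pi**2)) - (-3/(4*pi**2)) = 2/pi**2.
Hence a_4 = (1/2)·(2/pi**2) = pi**(-2).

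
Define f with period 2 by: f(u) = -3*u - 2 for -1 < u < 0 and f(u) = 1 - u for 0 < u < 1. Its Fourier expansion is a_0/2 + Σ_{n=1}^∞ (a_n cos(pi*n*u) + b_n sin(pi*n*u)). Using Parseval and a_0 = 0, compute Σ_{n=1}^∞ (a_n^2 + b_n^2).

Parseval: a_0^2/2 + Σ_{n≥1} (a_n^2+b_n^2) = ∫_{-1}^{1} f(u)^2 du = 4/3.
Subtract a_0^2/2 = 0: Σ (a_n^2+b_n^2) = 4/3.

4/3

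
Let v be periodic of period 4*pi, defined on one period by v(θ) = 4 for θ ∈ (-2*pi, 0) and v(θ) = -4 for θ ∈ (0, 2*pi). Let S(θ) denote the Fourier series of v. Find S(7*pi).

θ = 7*pi differs from θ = -pi by 2 full period(s), and the series is 4*pi-periodic.
v is continuous at θ = -pi with value 4, so the series converges to 4 there.

4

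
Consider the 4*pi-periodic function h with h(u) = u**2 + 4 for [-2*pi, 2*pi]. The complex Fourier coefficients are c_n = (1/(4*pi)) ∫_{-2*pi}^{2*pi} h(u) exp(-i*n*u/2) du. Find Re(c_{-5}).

Since h is real-valued, Re(c_{-5}) = (1/(4*pi)) ∫_{-2*pi}^{2*pi} h(u) cos(-5*u/2) du = a_{5}/2.
h is even and cos(-5*u/2) is even, so the integrand is even: ∫_{-2*pi}^{2*pi} h(u) cos(-5*u/2) du = 2∫_0^{2*pi} h(u) cos(-5*u/2) du.
Integrating by parts twice (tabular method), an antiderivative of (u**2 + 4) cos(-5*u/2) is 2*u**2*sin(5*u/2)/5 + 8*u*cos(5*u/2)/25 + 184*sin(5*u/2)/125; evaluating from 0 to 2*pi: ∫_{0}^{2*pi} (u**2 + 4) cos(-5*u/2) du = (-16*pi/25) - (0) = -16*pi/25.
So ∫_{-2*pi}^{2*pi} h(u) cos(-5*u/2) du = -32*pi/25.
Hence Re(c_{-5}) = (1/(4*pi))·(-32*pi/25) = -8/25.

-8/25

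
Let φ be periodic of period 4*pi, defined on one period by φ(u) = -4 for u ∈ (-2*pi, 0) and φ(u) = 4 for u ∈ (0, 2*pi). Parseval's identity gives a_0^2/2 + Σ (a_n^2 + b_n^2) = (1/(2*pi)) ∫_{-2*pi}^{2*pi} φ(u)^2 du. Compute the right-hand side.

(1/(2*pi)) ∫_{-2*pi}^{2*pi} φ(u)^2 du = (1/(2*pi)) · (64*pi) = 32.

32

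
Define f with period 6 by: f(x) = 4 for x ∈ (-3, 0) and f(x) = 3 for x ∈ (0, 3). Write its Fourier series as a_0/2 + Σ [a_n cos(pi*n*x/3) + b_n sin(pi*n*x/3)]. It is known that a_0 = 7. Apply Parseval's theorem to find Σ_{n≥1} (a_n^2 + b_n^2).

1/2

Parseval: a_0^2/2 + Σ_{n≥1} (a_n^2+b_n^2) = 1/3 ∫_{-3}^{3} f(x)^2 dx = 25.
Subtract a_0^2/2 = 49/2: Σ (a_n^2+b_n^2) = 1/2.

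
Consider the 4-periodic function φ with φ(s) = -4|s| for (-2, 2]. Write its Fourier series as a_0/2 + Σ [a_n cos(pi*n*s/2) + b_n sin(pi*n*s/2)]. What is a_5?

32/(25*pi**2)

a_5 = 1/2 ∫_{-2}^{2} φ(s) cos(5*pi*s/2) ds.
φ is even and cos(5*pi*s/2) is even, so the integrand is even and a_5 = ∫_0^{2} φ(s) cos(5*pi*s/2) ds.
Integrating by parts (boundary term plus one more integral), an antiderivative of (-4*s) cos(5*pi*s/2) is -8*s*sin(5*pi*s/2)/(5*pi) - 16*cos(5*pi*s/2)/(25*pi**2); evaluating from 0 to 2: ∫_{0}^{2} (-4*s) cos(5*pi*s/2) ds = (16/(25*pi**2)) - (-16/(25*pi**2)) = 32/(25*pi**2).
Hence a_5 = 32/(25*pi**2).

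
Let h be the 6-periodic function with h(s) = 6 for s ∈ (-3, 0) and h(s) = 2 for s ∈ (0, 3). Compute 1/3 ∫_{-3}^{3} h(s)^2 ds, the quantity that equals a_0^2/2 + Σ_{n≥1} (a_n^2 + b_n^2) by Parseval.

1/3 ∫_{-3}^{3} h(s)^2 ds = 1/3 · (120) = 40.

40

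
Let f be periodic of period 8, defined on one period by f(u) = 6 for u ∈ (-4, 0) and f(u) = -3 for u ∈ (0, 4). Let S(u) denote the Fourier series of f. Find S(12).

u = 12 differs from u = -4 by 2 full period(s), and the series is 8-periodic.
At u = -4 the one-sided limits are f(-4^-) = -3 and f(-4^+) = 6.
By Dirichlet's theorem the series converges to their average, [(-3) + (6)]/2 = 3/2.

3/2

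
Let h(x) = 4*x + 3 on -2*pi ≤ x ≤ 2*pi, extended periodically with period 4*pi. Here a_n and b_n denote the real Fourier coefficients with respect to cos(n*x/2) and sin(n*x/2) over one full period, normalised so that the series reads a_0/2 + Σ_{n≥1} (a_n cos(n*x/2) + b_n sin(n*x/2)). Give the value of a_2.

0

a_2 = (1/(2*pi)) ∫_{-2*pi}^{2*pi} h(x) cos(x) dx.
Integrating by parts (boundary term plus one more integral), an antiderivative of (4*x + 3) cos(x) is 4*x*sin(x) + 3*sin(x) + 4*cos(x); evaluating from -2*pi to 2*pi: ∫_{-2*pi}^{2*pi} (4*x + 3) cos(x) dx = (4) - (4) = 0.
Hence a_2 = (1/(2*pi))·(0) = 0.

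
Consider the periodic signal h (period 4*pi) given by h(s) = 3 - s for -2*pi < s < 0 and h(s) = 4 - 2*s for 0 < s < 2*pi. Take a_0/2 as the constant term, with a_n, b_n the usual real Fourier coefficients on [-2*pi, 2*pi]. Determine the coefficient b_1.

b_1 = (1/(2*pi)) ∫_{-2*pi}^{2*pi} h(s) sin(s/2) ds.
Split the integral at the breakpoints.
Integrating by parts (boundary term plus one more integral), an antiderivative of (3 - s) sin(s/2) is 2*s*cos(s/2) - 4*sin(s/2) - 6*cos(s/2); evaluating from -2*pi to 0: ∫_{-2*pi}^{0} (3 - s) sin(s/2) ds = (-6) - (6 + 4*pi) = -4*pi - 12.
Integrating by parts (boundary term plus one more integral), an antiderivative of (4 - 2*s) sin(s/2) is 4*s*cos(s/2) - 8*sin(s/2) - 8*cos(s/2); evaluating from 0 to 2*pi: ∫_{0}^{2*pi} (4 - 2*s) sin(s/2) ds = (8 - 8*pi) - (-8) = 16 - 8*pi.
Summing the pieces and multiplying by (1/(2*pi)) gives b_1 = -6 + 2/pi.

-6 + 2/pi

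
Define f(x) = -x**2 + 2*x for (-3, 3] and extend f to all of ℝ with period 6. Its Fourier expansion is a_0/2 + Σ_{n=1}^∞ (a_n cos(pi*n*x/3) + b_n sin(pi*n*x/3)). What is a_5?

a_5 = 1/3 ∫_{-3}^{3} f(x) cos(5*pi*x/3) dx.
Integrating by parts twice (tabular method), an antiderivative of (-x**2 + 2*x) cos(5*pi*x/3) is -3*x**2*sin(5*pi*x/3)/(5*pi) + 6*x*sin(5*pi*x/3)/(5*pi) - 18*x*cos(5*pi*x/3)/(25*pi**2) + 54*sin(5*pi*x/3)/(125*pi**3) + 18*cos(5*pi*x/3)/(25*pi**2); evaluating from -3 to 3: ∫_{-3}^{3} (-x**2 + 2*x) cos(5*pi*x/3) dx = (36/(25*pi**2)) - (-72/(25*pi**2)) = 108/(25*pi**2).
Hence a_5 = (1/3)·(108/(25*pi**2)) = 36/(25*pi**2).

36/(25*pi**2)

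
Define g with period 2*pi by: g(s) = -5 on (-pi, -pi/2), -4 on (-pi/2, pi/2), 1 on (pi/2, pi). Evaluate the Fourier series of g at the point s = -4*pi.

s = -4*pi differs from s = 0 by -2 full period(s), and the series is 2*pi-periodic.
g is continuous at s = 0 with value -4, so the series converges to -4 there.

-4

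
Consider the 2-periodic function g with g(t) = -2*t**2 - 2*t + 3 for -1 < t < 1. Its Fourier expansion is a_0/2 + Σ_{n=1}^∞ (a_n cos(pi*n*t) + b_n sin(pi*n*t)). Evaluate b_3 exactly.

b_3 = ∫_{-1}^{1} g(t) sin(3*pi*t) dt.
Integrating by parts twice (tabular method), an antiderivative of (-2*t**2 - 2*t + 3) sin(3*pi*t) is 2*t**2*cos(3*pi*t)/(3*pi) - 4*t*sin(3*pi*t)/(9*pi**2) + 2*t*cos(3*pi*t)/(3*pi) - 2*sin(3*pi*t)/(9*pi**2) - cos(3*pi*t)/pi - 4*cos(3*pi*t)/(27*pi**3); evaluating from -1 to 1: ∫_{-1}^{1} (-2*t**2 - 2*t + 3) sin(3*pi*t) dt = ((4 - 9*pi**2)/(27*pi**3)) - ((4/27 + pi**2)/pi**3) = -4/(3*pi).
Hence b_3 = -4/(3*pi).

-4/(3*pi)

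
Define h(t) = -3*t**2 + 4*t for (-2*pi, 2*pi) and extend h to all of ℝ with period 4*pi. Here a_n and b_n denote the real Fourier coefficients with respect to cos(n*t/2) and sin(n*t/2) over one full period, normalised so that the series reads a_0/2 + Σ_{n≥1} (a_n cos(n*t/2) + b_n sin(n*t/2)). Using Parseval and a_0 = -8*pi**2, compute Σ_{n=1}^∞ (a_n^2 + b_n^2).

Parseval: a_0^2/2 + Σ_{n≥1} (a_n^2+b_n^2) = (1/(2*pi)) ∫_{-2*pi}^{2*pi} h(t)^2 dt = 32*pi**2*(20 + 27*pi**2)/15.
Subtract a_0^2/2 = 32*pi**4: Σ (a_n^2+b_n^2) = 128*pi**2*(5 + 3*pi**2)/15.

128*pi**2*(5 + 3*pi**2)/15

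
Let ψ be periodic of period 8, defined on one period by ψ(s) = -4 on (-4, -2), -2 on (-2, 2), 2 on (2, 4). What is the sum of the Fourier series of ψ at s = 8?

-2

s = 8 differs from s = 0 by 1 full period(s), and the series is 8-periodic.
ψ is continuous at s = 0 with value -2, so the series converges to -2 there.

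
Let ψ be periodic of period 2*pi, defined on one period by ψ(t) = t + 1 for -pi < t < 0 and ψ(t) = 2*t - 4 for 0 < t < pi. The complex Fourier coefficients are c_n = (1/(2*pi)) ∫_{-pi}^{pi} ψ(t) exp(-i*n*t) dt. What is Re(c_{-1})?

-1/pi

Since ψ is real-valued, Re(c_{-1}) = (1/(2*pi)) ∫_{-pi}^{pi} ψ(t) cos(-t) dt = a_{1}/2.
Split the integral at the breakpoints.
Integrating by parts (boundary term plus one more integral), an antiderivative of (t + 1) cos(-t) is t*sin(t) + sin(t) + cos(t); evaluating from -pi to 0: ∫_{-pi}^{0} (t + 1) cos(-t) dt = (1) - (-1) = 2.
Integrating by parts (boundary term plus one more integral), an antiderivative of (2*t - 4) cos(-t) is 2*t*sin(t) - 4*sin(t) + 2*cos(t); evaluating from 0 to pi: ∫_{0}^{pi} (2*t - 4) cos(-t) dt = (-2) - (2) = -4.
So ∫_{-pi}^{pi} ψ(t) cos(-t) dt = -2.
Hence Re(c_{-1}) = (1/(2*pi))·(-2) = -1/pi.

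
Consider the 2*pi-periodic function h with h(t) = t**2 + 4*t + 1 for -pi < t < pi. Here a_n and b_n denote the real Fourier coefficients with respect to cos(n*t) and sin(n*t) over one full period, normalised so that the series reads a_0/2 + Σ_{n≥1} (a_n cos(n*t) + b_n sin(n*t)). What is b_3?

b_3 = 1/pi ∫_{-pi}^{pi} h(t) sin(3*t) dt.
Integrating by parts twice (tabular method), an antiderivative of (t**2 + 4*t + 1) sin(3*t) is -t**2*cos(3*t)/3 + 2*t*sin(3*t)/9 - 4*t*cos(3*t)/3 + 4*sin(3*t)/9 - 7*cos(3*t)/27; evaluating from -pi to pi: ∫_{-pi}^{pi} (t**2 + 4*t + 1) sin(3*t) dt = (7/27 + pi**2/3 + 4*pi/3) - (-4*pi/3 + 7/27 + pi**2/3) = 8*pi/3.
Hence b_3 = (1/pi)·(8*pi/3) = 8/3.

8/3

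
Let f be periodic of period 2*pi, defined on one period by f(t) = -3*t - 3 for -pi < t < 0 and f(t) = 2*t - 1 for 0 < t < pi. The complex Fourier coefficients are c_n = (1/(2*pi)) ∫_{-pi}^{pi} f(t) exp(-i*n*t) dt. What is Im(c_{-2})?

1/4

Since f is real-valued, Im(c_{-2}) = -(1/(2*pi)) ∫_{-pi}^{pi} f(t) sin(-2*t) dt = b_{2}/2.
Split the integral at the breakpoints.
Integrating by parts (boundary term plus one more integral), an antiderivative of (-3*t - 3) sin(-2*t) is -3*t*cos(2*t)/2 + 3*sin(2*t)/4 - 3*cos(2*t)/2; evaluating from -pi to 0: ∫_{-pi}^{0} (-3*t - 3) sin(-2*t) dt = (-3/2) - (-3/2 + 3*pi/2) = -3*pi/2.
Integrating by parts (boundary term plus one more integral), an antiderivative of (2*t - 1) sin(-2*t) is t*cos(2*t) - sin(2*t)/2 - cos(2*t)/2; evaluating from 0 to pi: ∫_{0}^{pi} (2*t - 1) sin(-2*t) dt = (-1/2 + pi) - (-1/2) = pi.
So ∫_{-pi}^{pi} f(t) sin(-2*t) dt = -pi/2.
Hence Im(c_{-2}) = (-1/(2*pi))·(-pi/2) = 1/4.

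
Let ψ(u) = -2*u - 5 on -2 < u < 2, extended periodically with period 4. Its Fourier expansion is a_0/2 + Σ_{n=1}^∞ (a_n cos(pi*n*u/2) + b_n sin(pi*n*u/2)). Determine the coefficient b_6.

b_6 = 1/2 ∫_{-2}^{2} ψ(u) sin(3*pi*u) du.
Integrating by parts (boundary term plus one more integral), an antiderivative of (-2*u - 5) sin(3*pi*u) is 2*u*cos(3*pi*u)/(3*pi) - 2*sin(3*pi*u)/(9*pi**2) + 5*cos(3*pi*u)/(3*pi); evaluating from -2 to 2: ∫_{-2}^{2} (-2*u - 5) sin(3*pi*u) du = (3/pi) - (1/(3*pi)) = 8/(3*pi).
Hence b_6 = (1/2)·(8/(3*pi)) = 4/(3*pi).

4/(3*pi)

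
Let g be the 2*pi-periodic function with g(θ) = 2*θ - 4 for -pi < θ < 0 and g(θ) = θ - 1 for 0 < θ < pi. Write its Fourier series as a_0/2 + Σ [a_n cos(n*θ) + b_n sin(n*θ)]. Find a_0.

a_0 = 1/pi ∫_{-pi}^{pi} g(θ) dθ = 1/pi · (-pi*(pi + 10)/2) = -5 - pi/2.

-5 - pi/2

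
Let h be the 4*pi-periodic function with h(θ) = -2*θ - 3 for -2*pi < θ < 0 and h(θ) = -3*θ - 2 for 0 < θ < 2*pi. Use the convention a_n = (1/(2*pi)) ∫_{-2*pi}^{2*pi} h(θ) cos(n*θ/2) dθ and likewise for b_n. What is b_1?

-10 + 2/pi

b_1 = (1/(2*pi)) ∫_{-2*pi}^{2*pi} h(θ) sin(θ/2) dθ.
Split the integral at the breakpoints.
Integrating by parts (boundary term plus one more integral), an antiderivative of (-2*θ - 3) sin(θ/2) is 4*θ*cos(θ/2) - 8*sin(θ/2) + 6*cos(θ/2); evaluating from -2*pi to 0: ∫_{-2*pi}^{0} (-2*θ - 3) sin(θ/2) dθ = (6) - (-6 + 8*pi) = 12 - 8*pi.
Integrating by parts (boundary term plus one more integral), an antiderivative of (-3*θ - 2) sin(θ/2) is 6*θ*cos(θ/2) - 12*sin(θ/2) + 4*cos(θ/2); evaluating from 0 to 2*pi: ∫_{0}^{2*pi} (-3*θ - 2) sin(θ/2) dθ = (-12*pi - 4) - (4) = -12*pi - 8.
Summing the pieces and multiplying by (1/(2*pi)) gives b_1 = -10 + 2/pi.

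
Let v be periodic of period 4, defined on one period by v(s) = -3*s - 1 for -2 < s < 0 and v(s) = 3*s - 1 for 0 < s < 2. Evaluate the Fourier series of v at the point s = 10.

5

s = 10 differs from s = 2 by 2 full period(s), and the series is 4-periodic.
v is continuous at s = 2 with value 5, so the series converges to 5 there.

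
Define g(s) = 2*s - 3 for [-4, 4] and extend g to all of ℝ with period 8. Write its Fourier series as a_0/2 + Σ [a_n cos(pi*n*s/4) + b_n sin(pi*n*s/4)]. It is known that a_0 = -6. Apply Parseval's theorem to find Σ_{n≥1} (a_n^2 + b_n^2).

128/3

Parseval: a_0^2/2 + Σ_{n≥1} (a_n^2+b_n^2) = 1/4 ∫_{-4}^{4} g(s)^2 ds = 182/3.
Subtract a_0^2/2 = 18: Σ (a_n^2+b_n^2) = 128/3.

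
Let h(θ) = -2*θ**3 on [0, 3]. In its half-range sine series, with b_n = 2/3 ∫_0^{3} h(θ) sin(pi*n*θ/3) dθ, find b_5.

b_5 = 2/3 ∫_0^{3} (-2*θ**3) sin(5*pi*θ/3) dθ.
Integrating by parts three times (tabular method), an antiderivative of (-2*θ**3) sin(5*pi*θ/3) is 6*θ**3*cos(5*pi*θ/3)/(5*pi) - 54*θ**2*sin(5*pi*θ/3)/(25*pi**2) - 324*θ*cos(5*pi*θ/3)/(125*pi**3) + 972*sin(5*pi*θ/3)/(625*pi**4); evaluating from 0 to 3: ∫_{0}^{3} (-2*θ**3) sin(5*pi*θ/3) dθ = (162*(6 - 25*pi**2)/(125*pi**3)) - (0) = 162*(6 - 25*pi**2)/(125*pi**3).
Hence b_5 = (2/3)·(162*(6 - 25*pi**2)/(125*pi**3)) = 108*(6 - 25*pi**2)/(125*pi**3).

108*(6 - 25*pi**2)/(125*pi**3)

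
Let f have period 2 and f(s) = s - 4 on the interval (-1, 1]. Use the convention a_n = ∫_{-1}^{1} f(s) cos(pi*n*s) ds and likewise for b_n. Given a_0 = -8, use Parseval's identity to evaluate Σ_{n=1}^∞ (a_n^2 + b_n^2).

Parseval: a_0^2/2 + Σ_{n≥1} (a_n^2+b_n^2) = ∫_{-1}^{1} f(s)^2 ds = 98/3.
Subtract a_0^2/2 = 32: Σ (a_n^2+b_n^2) = 2/3.

2/3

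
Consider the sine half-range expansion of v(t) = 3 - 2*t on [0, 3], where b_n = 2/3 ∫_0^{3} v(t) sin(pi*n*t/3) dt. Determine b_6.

2/pi

b_6 = 2/3 ∫_0^{3} (3 - 2*t) sin(2*pi*t) dt.
Integrating by parts (boundary term plus one more integral), an antiderivative of (3 - 2*t) sin(2*pi*t) is t*cos(2*pi*t)/pi - sin(2*pi*t)/(2*pi**2) - 3*cos(2*pi*t)/(2*pi); evaluating from 0 to 3: ∫_{0}^{3} (3 - 2*t) sin(2*pi*t) dt = (3/(2*pi)) - (-3/(2*pi)) = 3/pi.
Hence b_6 = (2/3)·(3/pi) = 2/pi.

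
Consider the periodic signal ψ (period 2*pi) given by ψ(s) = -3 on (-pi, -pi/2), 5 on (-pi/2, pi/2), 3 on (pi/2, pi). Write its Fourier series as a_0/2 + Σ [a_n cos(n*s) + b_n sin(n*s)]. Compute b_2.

-6/pi

b_2 = 1/pi ∫_{-pi}^{pi} ψ(s) sin(2*s) ds.
Split the integral at the breakpoints.
Directly, an antiderivative of (-3) sin(2*s) is 3*cos(2*s)/2; evaluating from -pi to -pi/2: ∫_{-pi}^{-pi/2} (-3) sin(2*s) ds = (-3/2) - (3/2) = -3.
Directly, an antiderivative of (5) sin(2*s) is -5*cos(2*s)/2; evaluating from -pi/2 to pi/2: ∫_{-pi/2}^{pi/2} (5) sin(2*s) ds = (5/2) - (5/2) = 0.
Directly, an antiderivative of (3) sin(2*s) is -3*cos(2*s)/2; evaluating from pi/2 to pi: ∫_{pi/2}^{pi} (3) sin(2*s) ds = (-3/2) - (3/2) = -3.
Summing the pieces and multiplying by (1/pi) gives b_2 = -6/pi.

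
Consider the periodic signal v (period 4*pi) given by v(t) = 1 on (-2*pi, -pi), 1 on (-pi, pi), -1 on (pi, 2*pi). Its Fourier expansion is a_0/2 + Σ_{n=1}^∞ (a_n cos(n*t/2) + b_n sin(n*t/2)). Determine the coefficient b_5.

-2/(5*pi)

b_5 = (1/(2*pi)) ∫_{-2*pi}^{2*pi} v(t) sin(5*t/2) dt.
Split the integral at the breakpoints.
Directly, an antiderivative of (1) sin(5*t/2) is -2*cos(5*t/2)/5; evaluating from -2*pi to -pi: ∫_{-2*pi}^{-pi} (1) sin(5*t/2) dt = (0) - (2/5) = -2/5.
Directly, an antiderivative of (1) sin(5*t/2) is -2*cos(5*t/2)/5; evaluating from -pi to pi: ∫_{-pi}^{pi} (1) sin(5*t/2) dt = (0) - (0) = 0.
Directly, an antiderivative of (-1) sin(5*t/2) is 2*cos(5*t/2)/5; evaluating from pi to 2*pi: ∫_{pi}^{2*pi} (-1) sin(5*t/2) dt = (-2/5) - (0) = -2/5.
Summing the pieces and multiplying by (1/(2*pi)) gives b_5 = -2/(5*pi).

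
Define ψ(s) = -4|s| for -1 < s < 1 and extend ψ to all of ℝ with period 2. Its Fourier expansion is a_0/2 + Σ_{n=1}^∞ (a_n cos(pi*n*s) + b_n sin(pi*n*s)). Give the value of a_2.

0

a_2 = ∫_{-1}^{1} ψ(s) cos(2*pi*s) ds.
ψ is even and cos(2*pi*s) is even, so the integrand is even and a_2 = 2 ∫_0^{1} ψ(s) cos(2*pi*s) ds.
Integrating by parts (boundary term plus one more integral), an antiderivative of (-4*s) cos(2*pi*s) is -2*s*sin(2*pi*s)/pi - cos(2*pi*s)/pi**2; evaluating from 0 to 1: ∫_{0}^{1} (-4*s) cos(2*pi*s) ds = (-1/pi**2) - (-1/pi**2) = 0.
Hence a_2 = 2·(0) = 0.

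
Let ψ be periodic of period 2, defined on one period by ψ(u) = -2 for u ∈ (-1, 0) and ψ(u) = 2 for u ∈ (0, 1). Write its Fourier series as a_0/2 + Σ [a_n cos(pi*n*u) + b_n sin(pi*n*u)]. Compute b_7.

b_7 = ∫_{-1}^{1} ψ(u) sin(7*pi*u) du.
ψ is odd and sin(7*pi*u) is odd, so the integrand is even and b_7 = 2 ∫_0^{1} ψ(u) sin(7*pi*u) du.
Directly, an antiderivative of (2) sin(7*pi*u) is -2*cos(7*pi*u)/(7*pi); evaluating from 0 to 1: ∫_{0}^{1} (2) sin(7*pi*u) du = (2/(7*pi)) - (-2/(7*pi)) = 4/(7*pi).
Hence b_7 = 2·(4/(7*pi)) = 8/(7*pi).

8/(7*pi)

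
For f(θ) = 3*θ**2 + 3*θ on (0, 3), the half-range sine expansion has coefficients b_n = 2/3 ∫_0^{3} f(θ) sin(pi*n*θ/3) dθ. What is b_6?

-12/pi

b_6 = 2/3 ∫_0^{3} (3*θ**2 + 3*θ) sin(2*pi*θ) dθ.
Integrating by parts twice (tabular method), an antiderivative of (3*θ**2 + 3*θ) sin(2*pi*θ) is -3*θ**2*cos(2*pi*θ)/(2*pi) + 3*θ*sin(2*pi*θ)/(2*pi**2) - 3*θ*cos(2*pi*θ)/(2*pi) + 3*sin(2*pi*θ)/(4*pi**2) + 3*cos(2*pi*θ)/(4*pi**3); evaluating from 0 to 3: ∫_{0}^{3} (3*θ**2 + 3*θ) sin(2*pi*θ) dθ = (-18/pi + 3/(4*pi**3)) - (3/(4*pi**3)) = -18/pi.
Hence b_6 = (2/3)·(-18/pi) = -12/pi.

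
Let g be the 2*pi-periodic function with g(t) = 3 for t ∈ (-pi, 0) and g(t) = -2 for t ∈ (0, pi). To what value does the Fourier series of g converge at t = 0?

1/2

At t = 0 the one-sided limits are g(0^-) = 3 and g(0^+) = -2.
By Dirichlet's theorem the series converges to their average, [(3) + (-2)]/2 = 1/2.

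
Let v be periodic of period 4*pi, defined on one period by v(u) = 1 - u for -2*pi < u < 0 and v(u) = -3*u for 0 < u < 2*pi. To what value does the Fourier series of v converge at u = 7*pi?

1 + pi

u = 7*pi differs from u = -pi by 2 full period(s), and the series is 4*pi-periodic.
v is continuous at u = -pi with value 1 + pi, so the series converges to 1 + pi there.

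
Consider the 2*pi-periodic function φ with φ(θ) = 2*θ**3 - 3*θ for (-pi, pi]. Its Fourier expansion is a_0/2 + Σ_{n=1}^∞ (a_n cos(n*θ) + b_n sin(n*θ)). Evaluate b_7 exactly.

-318/343 + 4*pi**2/7

b_7 = 1/pi ∫_{-pi}^{pi} φ(θ) sin(7*θ) dθ.
φ is odd and sin(7*θ) is odd, so the integrand is even and b_7 = 2/pi ∫_0^{pi} φ(θ) sin(7*θ) dθ.
Integrating by parts three times (tabular method), an antiderivative of (2*θ**3 - 3*θ) sin(7*θ) is -2*θ**3*cos(7*θ)/7 + 6*θ**2*sin(7*θ)/49 + 159*θ*cos(7*θ)/343 - 159*sin(7*θ)/2401; evaluating from 0 to pi: ∫_{0}^{pi} (2*θ**3 - 3*θ) sin(7*θ) dθ = (pi*(-159 + 98*pi**2)/343) - (0) = pi*(-159 + 98*pi**2)/343.
Hence b_7 = (2/pi)·(pi*(-159 + 98*pi**2)/343) = -318/343 + 4*pi**2/7.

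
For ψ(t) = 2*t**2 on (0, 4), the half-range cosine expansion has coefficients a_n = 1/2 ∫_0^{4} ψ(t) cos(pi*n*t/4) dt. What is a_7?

-128/(49*pi**2)

a_7 = 1/2 ∫_0^{4} (2*t**2) cos(7*pi*t/4) dt.
Integrating by parts twice (tabular method), an antiderivative of (2*t**2) cos(7*pi*t/4) is 8*t**2*sin(7*pi*t/4)/(7*pi) + 64*t*cos(7*pi*t/4)/(49*pi**2) - 256*sin(7*pi*t/4)/(343*pi**3); evaluating from 0 to 4: ∫_{0}^{4} (2*t**2) cos(7*pi*t/4) dt = (-256/(49*pi**2)) - (0) = -256/(49*pi**2).
Hence a_7 = (1/2)·(-256/(49*pi**2)) = -128/(49*pi**2).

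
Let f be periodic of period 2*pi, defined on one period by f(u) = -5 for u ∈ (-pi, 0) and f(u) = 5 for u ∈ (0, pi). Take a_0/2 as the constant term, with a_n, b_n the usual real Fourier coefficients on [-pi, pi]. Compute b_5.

b_5 = 1/pi ∫_{-pi}^{pi} f(u) sin(5*u) du.
f is odd and sin(5*u) is odd, so the integrand is even and b_5 = 2/pi ∫_0^{pi} f(u) sin(5*u) du.
Directly, an antiderivative of (5) sin(5*u) is -cos(5*u); evaluating from 0 to pi: ∫_{0}^{pi} (5) sin(5*u) du = (1) - (-1) = 2.
Hence b_5 = (2/pi)·(2) = 4/pi.

4/pi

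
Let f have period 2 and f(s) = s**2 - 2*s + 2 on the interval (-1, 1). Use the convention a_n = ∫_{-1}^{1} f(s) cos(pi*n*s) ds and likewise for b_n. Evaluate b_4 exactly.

b_4 = ∫_{-1}^{1} f(s) sin(4*pi*s) ds.
Integrating by parts twice (tabular method), an antiderivative of (s**2 - 2*s + 2) sin(4*pi*s) is -s**2*cos(4*pi*s)/(4*pi) + s*sin(4*pi*s)/(8*pi**2) + s*cos(4*pi*s)/(2*pi) - sin(4*pi*s)/(8*pi**2) - cos(4*pi*s)/(2*pi) + cos(4*pi*s)/(32*pi**3); evaluating from -1 to 1: ∫_{-1}^{1} (s**2 - 2*s + 2) sin(4*pi*s) ds = ((1 - 8*pi**2)/(32*pi**3)) - ((1 - 40*pi**2)/(32*pi**3)) = 1/pi.
Hence b_4 = 1/pi.

1/pi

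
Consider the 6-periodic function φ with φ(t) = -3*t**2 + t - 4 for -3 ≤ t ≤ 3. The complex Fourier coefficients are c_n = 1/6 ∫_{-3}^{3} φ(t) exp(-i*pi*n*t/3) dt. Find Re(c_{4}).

Since φ is real-valued, Re(c_{4}) = 1/6 ∫_{-3}^{3} φ(t) cos(4*pi*t/3) dt = a_{4}/2.
Integrating by parts twice (tabular method), an antiderivative of (-3*t**2 + t - 4) cos(4*pi*t/3) is -9*t**2*sin(4*pi*t/3)/(4*pi) + 3*t*sin(4*pi*t/3)/(4*pi) - 27*t*cos(4*pi*t/3)/(8*pi**2) - 3*sin(4*pi*t/3)/pi + 81*sin(4*pi*t/3)/(32*pi**3) + 9*cos(4*pi*t/3)/(16*pi**2); evaluating from -3 to 3: ∫_{-3}^{3} (-3*t**2 + t - 4) cos(4*pi*t/3) dt = (-153/(16*pi**2)) - (171/(16*pi**2)) = -81/(4*pi**2).
Hence Re(c_{4}) = (1/6)·(-81/(4*pi**2)) = -27/(8*pi**2).

-27/(8*pi**2)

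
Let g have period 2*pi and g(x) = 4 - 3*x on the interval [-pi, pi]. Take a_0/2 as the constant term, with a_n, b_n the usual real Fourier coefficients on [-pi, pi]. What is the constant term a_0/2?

a_0 = 1/pi ∫_{-pi}^{pi} g(x) dx = 1/pi · (8*pi) = 8.
So the constant term a_0/2 = 4.

4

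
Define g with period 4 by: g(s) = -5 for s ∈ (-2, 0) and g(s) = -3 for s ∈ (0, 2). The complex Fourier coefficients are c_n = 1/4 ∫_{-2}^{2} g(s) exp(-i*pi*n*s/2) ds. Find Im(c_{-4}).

0

Since g is real-valued, Im(c_{-4}) = -1/4 ∫_{-2}^{2} g(s) sin(-2*pi*s) ds = b_{4}/2.
Split the integral at the breakpoints.
Directly, an antiderivative of (-5) sin(-2*pi*s) is -5*cos(2*pi*s)/(2*pi); evaluating from -2 to 0: ∫_{-2}^{0} (-5) sin(-2*pi*s) ds = (-5/(2*pi)) - (-5/(2*pi)) = 0.
Directly, an antiderivative of (-3) sin(-2*pi*s) is -3*cos(2*pi*s)/(2*pi); evaluating from 0 to 2: ∫_{0}^{2} (-3) sin(-2*pi*s) ds = (-3/(2*pi)) - (-3/(2*pi)) = 0.
So ∫_{-2}^{2} g(s) sin(-2*pi*s) ds = 0.
Hence Im(c_{-4}) = (-1/4)·(0) = 0.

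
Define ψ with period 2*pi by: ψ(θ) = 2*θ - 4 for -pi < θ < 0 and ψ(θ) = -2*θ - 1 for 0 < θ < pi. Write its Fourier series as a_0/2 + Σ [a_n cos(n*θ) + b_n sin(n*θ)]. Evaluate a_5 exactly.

8/(25*pi)

a_5 = 1/pi ∫_{-pi}^{pi} ψ(θ) cos(5*θ) dθ.
Split the integral at the breakpoints.
Integrating by parts (boundary term plus one more integral), an antiderivative of (2*θ - 4) cos(5*θ) is 2*θ*sin(5*θ)/5 - 4*sin(5*θ)/5 + 2*cos(5*θ)/25; evaluating from -pi to 0: ∫_{-pi}^{0} (2*θ - 4) cos(5*θ) dθ = (2/25) - (-2/25) = 4/25.
Integrating by parts (boundary term plus one more integral), an antiderivative of (-2*θ - 1) cos(5*θ) is -2*θ*sin(5*θ)/5 - sin(5*θ)/5 - 2*cos(5*θ)/25; evaluating from 0 to pi: ∫_{0}^{pi} (-2*θ - 1) cos(5*θ) dθ = (2/25) - (-2/25) = 4/25.
Summing the pieces and multiplying by (1/pi) gives a_5 = 8/(25*pi).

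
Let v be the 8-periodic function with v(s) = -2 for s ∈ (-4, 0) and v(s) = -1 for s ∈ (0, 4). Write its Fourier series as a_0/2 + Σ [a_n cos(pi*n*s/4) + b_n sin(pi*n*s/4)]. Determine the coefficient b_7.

2/(7*pi)

b_7 = 1/4 ∫_{-4}^{4} v(s) sin(7*pi*s/4) ds.
Split the integral at the breakpoints.
Directly, an antiderivative of (-2) sin(7*pi*s/4) is 8*cos(7*pi*s/4)/(7*pi); evaluating from -4 to 0: ∫_{-4}^{0} (-2) sin(7*pi*s/4) ds = (8/(7*pi)) - (-8/(7*pi)) = 16/(7*pi).
Directly, an antiderivative of (-1) sin(7*pi*s/4) is 4*cos(7*pi*s/4)/(7*pi); evaluating from 0 to 4: ∫_{0}^{4} (-1) sin(7*pi*s/4) ds = (-4/(7*pi)) - (4/(7*pi)) = -8/(7*pi).
Summing the pieces and multiplying by (1/4) gives b_7 = 2/(7*pi).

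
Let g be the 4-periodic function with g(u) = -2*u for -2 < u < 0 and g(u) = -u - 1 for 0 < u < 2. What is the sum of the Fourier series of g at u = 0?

At u = 0 the one-sided limits are g(0^-) = 0 and g(0^+) = -1.
By Dirichlet's theorem the series converges to their average, [(0) + (-1)]/2 = -1/2.

-1/2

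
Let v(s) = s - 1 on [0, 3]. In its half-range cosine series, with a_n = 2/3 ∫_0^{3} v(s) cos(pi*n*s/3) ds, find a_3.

-4/(3*pi**2)

a_3 = 2/3 ∫_0^{3} (s - 1) cos(pi*s) ds.
Integrating by parts (boundary term plus one more integral), an antiderivative of (s - 1) cos(pi*s) is s*sin(pi*s)/pi - sin(pi*s)/pi + cos(pi*s)/pi**2; evaluating from 0 to 3: ∫_{0}^{3} (s - 1) cos(pi*s) ds = (-1/pi**2) - (pi**(-2)) = -2/pi**2.
Hence a_3 = (2/3)·(-2/pi**2) = -4/(3*pi**2).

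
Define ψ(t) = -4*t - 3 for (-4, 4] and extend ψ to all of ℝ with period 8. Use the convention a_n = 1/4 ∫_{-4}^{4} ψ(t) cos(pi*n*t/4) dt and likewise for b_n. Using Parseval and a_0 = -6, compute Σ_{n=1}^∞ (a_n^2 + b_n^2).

Parseval: a_0^2/2 + Σ_{n≥1} (a_n^2+b_n^2) = 1/4 ∫_{-4}^{4} ψ(t)^2 dt = 566/3.
Subtract a_0^2/2 = 18: Σ (a_n^2+b_n^2) = 512/3.

512/3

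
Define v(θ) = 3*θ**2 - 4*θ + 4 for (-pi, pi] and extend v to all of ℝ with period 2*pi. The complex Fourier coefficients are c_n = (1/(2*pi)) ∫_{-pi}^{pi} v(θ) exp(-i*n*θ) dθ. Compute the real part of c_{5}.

-6/25

Since v is real-valued, Re(c_{5}) = (1/(2*pi)) ∫_{-pi}^{pi} v(θ) cos(5*θ) dθ = a_{5}/2.
Integrating by parts twice (tabular method), an antiderivative of (3*θ**2 - 4*θ + 4) cos(5*θ) is 3*θ**2*sin(5*θ)/5 - 4*θ*sin(5*θ)/5 + 6*θ*cos(5*θ)/25 + 94*sin(5*θ)/125 - 4*cos(5*θ)/25; evaluating from -pi to pi: ∫_{-pi}^{pi} (3*θ**2 - 4*θ + 4) cos(5*θ) dθ = (4/25 - 6*pi/25) - (4/25 + 6*pi/25) = -12*pi/25.
Hence Re(c_{5}) = (1/(2*pi))·(-12*pi/25) = -6/25.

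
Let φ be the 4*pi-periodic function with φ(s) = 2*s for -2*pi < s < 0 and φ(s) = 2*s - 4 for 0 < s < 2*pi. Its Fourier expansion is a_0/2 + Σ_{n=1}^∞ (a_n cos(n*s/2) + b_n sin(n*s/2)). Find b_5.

b_5 = (1/(2*pi)) ∫_{-2*pi}^{2*pi} φ(s) sin(5*s/2) ds.
Split the integral at the breakpoints.
Integrating by parts (boundary term plus one more integral), an antiderivative of (2*s) sin(5*s/2) is -4*s*cos(5*s/2)/5 + 8*sin(5*s/2)/25; evaluating from -2*pi to 0: ∫_{-2*pi}^{0} (2*s) sin(5*s/2) ds = (0) - (-8*pi/5) = 8*pi/5.
Integrating by parts (boundary term plus one more integral), an antiderivative of (2*s - 4) sin(5*s/2) is -4*s*cos(5*s/2)/5 + 8*sin(5*s/2)/25 + 8*cos(5*s/2)/5; evaluating from 0 to 2*pi: ∫_{0}^{2*pi} (2*s - 4) sin(5*s/2) ds = (-8/5 + 8*pi/5) - (8/5) = -16/5 + 8*pi/5.
Summing the pieces and multiplying by (1/(2*pi)) gives b_5 = 8*(-1 + pi)/(5*pi).

8*(-1 + pi)/(5*pi)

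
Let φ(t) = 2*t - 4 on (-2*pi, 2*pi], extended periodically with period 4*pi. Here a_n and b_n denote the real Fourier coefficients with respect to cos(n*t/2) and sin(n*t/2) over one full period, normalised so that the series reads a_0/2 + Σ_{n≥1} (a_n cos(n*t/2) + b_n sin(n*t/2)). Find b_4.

-2

b_4 = (1/(2*pi)) ∫_{-2*pi}^{2*pi} φ(t) sin(2*t) dt.
Integrating by parts (boundary term plus one more integral), an antiderivative of (2*t - 4) sin(2*t) is -t*cos(2*t) + sin(2*t)/2 + 2*cos(2*t); evaluating from -2*pi to 2*pi: ∫_{-2*pi}^{2*pi} (2*t - 4) sin(2*t) dt = (2 - 2*pi) - (2 + 2*pi) = -4*pi.
Hence b_4 = (1/(2*pi))·(-4*pi) = -2.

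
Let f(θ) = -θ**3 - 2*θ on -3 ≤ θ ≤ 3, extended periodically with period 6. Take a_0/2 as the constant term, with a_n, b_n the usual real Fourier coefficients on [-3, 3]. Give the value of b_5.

6*(54 - 275*pi**2)/(125*pi**3)

b_5 = 1/3 ∫_{-3}^{3} f(θ) sin(5*pi*θ/3) dθ.
f is odd and sin(5*pi*θ/3) is odd, so the integrand is even and b_5 = 2/3 ∫_0^{3} f(θ) sin(5*pi*θ/3) dθ.
Integrating by parts three times (tabular method), an antiderivative of (-θ**3 - 2*θ) sin(5*pi*θ/3) is 3*θ**3*cos(5*pi*θ/3)/(5*pi) - 27*θ**2*sin(5*pi*θ/3)/(25*pi**2) - 162*θ*cos(5*pi*θ/3)/(125*pi**3) + 6*θ*cos(5*pi*θ/3)/(5*pi) - 18*sin(5*pi*θ/3)/(25*pi**2) + 486*sin(5*pi*θ/3)/(625*pi**4); evaluating from 0 to 3: ∫_{0}^{3} (-θ**3 - 2*θ) sin(5*pi*θ/3) dθ = (9*(54 - 275*pi**2)/(125*pi**3)) - (0) = 9*(54 - 275*pi**2)/(125*pi**3).
Hence b_5 = (2/3)·(9*(54 - 275*pi**2)/(125*pi**3)) = 6*(54 - 275*pi**2)/(125*pi**3).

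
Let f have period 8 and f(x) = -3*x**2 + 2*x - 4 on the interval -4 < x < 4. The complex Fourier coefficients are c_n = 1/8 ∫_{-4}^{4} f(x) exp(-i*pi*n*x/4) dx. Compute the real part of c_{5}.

Since f is real-valued, Re(c_{5}) = 1/8 ∫_{-4}^{4} f(x) cos(5*pi*x/4) dx = a_{5}/2.
Integrating by parts twice (tabular method), an antiderivative of (-3*x**2 + 2*x - 4) cos(5*pi*x/4) is -12*x**2*sin(5*pi*x/4)/(5*pi) + 8*x*sin(5*pi*x/4)/(5*pi) - 96*x*cos(5*pi*x/4)/(25*pi**2) - 16*sin(5*pi*x/4)/(5*pi) + 384*sin(5*pi*x/4)/(125*pi**3) + 32*cos(5*pi*x/4)/(25*pi**2); evaluating from -4 to 4: ∫_{-4}^{4} (-3*x**2 + 2*x - 4) cos(5*pi*x/4) dx = (352/(25*pi**2)) - (-416/(25*pi**2)) = 768/(25*pi**2).
Hence Re(c_{5}) = (1/8)·(768/(25*pi**2)) = 96/(25*pi**2).

96/(25*pi**2)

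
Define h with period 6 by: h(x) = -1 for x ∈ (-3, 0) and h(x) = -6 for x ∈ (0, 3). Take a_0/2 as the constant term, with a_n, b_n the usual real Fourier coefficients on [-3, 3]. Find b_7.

b_7 = 1/3 ∫_{-3}^{3} h(x) sin(7*pi*x/3) dx.
Split the integral at the breakpoints.
Directly, an antiderivative of (-1) sin(7*pi*x/3) is 3*cos(7*pi*x/3)/(7*pi); evaluating from -3 to 0: ∫_{-3}^{0} (-1) sin(7*pi*x/3) dx = (3/(7*pi)) - (-3/(7*pi)) = 6/(7*pi).
Directly, an antiderivative of (-6) sin(7*pi*x/3) is 18*cos(7*pi*x/3)/(7*pi); evaluating from 0 to 3: ∫_{0}^{3} (-6) sin(7*pi*x/3) dx = (-18/(7*pi)) - (18/(7*pi)) = -36/(7*pi).
Summing the pieces and multiplying by (1/3) gives b_7 = -10/(7*pi).

-10/(7*pi)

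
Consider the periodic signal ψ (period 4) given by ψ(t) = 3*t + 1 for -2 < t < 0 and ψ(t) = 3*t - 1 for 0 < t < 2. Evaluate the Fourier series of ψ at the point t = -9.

-2

t = -9 differs from t = -1 by -2 full period(s), and the series is 4-periodic.
ψ is continuous at t = -1 with value -2, so the series converges to -2 there.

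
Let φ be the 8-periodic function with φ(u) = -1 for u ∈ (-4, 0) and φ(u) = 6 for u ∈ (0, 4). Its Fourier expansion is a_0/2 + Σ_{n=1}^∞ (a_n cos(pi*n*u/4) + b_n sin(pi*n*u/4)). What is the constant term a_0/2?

5/2

a_0 = 1/4 ∫_{-4}^{4} φ(u) du = 1/4 · (20) = 5.
So the constant term a_0/2 = 5/2.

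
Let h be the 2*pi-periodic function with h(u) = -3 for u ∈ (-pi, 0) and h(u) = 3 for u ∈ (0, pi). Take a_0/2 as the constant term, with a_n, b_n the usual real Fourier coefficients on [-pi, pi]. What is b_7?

b_7 = 1/pi ∫_{-pi}^{pi} h(u) sin(7*u) du.
h is odd and sin(7*u) is odd, so the integrand is even and b_7 = 2/pi ∫_0^{pi} h(u) sin(7*u) du.
Directly, an antiderivative of (3) sin(7*u) is -3*cos(7*u)/7; evaluating from 0 to pi: ∫_{0}^{pi} (3) sin(7*u) du = (3/7) - (-3/7) = 6/7.
Hence b_7 = (2/pi)·(6/7) = 12/(7*pi).

12/(7*pi)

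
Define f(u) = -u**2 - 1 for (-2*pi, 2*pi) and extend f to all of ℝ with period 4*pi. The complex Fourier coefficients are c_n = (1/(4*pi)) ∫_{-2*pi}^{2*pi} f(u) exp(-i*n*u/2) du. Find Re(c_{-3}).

8/9

Since f is real-valued, Re(c_{-3}) = (1/(4*pi)) ∫_{-2*pi}^{2*pi} f(u) cos(-3*u/2) du = a_{3}/2.
f is even and cos(-3*u/2) is even, so the integrand is even: ∫_{-2*pi}^{2*pi} f(u) cos(-3*u/2) du = 2∫_0^{2*pi} f(u) cos(-3*u/2) du.
Integrating by parts twice (tabular method), an antiderivative of (-u**2 - 1) cos(-3*u/2) is -2*u**2*sin(3*u/2)/3 - 8*u*cos(3*u/2)/9 - 2*sin(3*u/2)/27; evaluating from 0 to 2*pi: ∫_{0}^{2*pi} (-u**2 - 1) cos(-3*u/2) du = (16*pi/9) - (0) = 16*pi/9.
So ∫_{-2*pi}^{2*pi} f(u) cos(-3*u/2) du = 32*pi/9.
Hence Re(c_{-3}) = (1/(4*pi))·(32*pi/9) = 8/9.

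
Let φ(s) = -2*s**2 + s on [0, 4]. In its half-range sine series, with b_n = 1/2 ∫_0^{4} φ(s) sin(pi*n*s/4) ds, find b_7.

b_7 = 1/2 ∫_0^{4} (-2*s**2 + s) sin(7*pi*s/4) ds.
Integrating by parts twice (tabular method), an antiderivative of (-2*s**2 + s) sin(7*pi*s/4) is 8*s**2*cos(7*pi*s/4)/(7*pi) - 64*s*sin(7*pi*s/4)/(49*pi**2) - 4*s*cos(7*pi*s/4)/(7*pi) + 16*sin(7*pi*s/4)/(49*pi**2) - 256*cos(7*pi*s/4)/(343*pi**3); evaluating from 0 to 4: ∫_{0}^{4} (-2*s**2 + s) sin(7*pi*s/4) ds = (-16/pi + 256/(343*pi**3)) - (-256/(343*pi**3)) = -16/pi + 512/(343*pi**3).
Hence b_7 = (1/2)·(-16/pi + 512/(343*pi**3)) = -8/pi + 256/(343*pi**3).

-8/pi + 256/(343*pi**3)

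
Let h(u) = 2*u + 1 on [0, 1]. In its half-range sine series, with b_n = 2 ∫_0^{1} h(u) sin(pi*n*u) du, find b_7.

8/(7*pi)

b_7 = 2 ∫_0^{1} (2*u + 1) sin(7*pi*u) du.
Integrating by parts (boundary term plus one more integral), an antiderivative of (2*u + 1) sin(7*pi*u) is -2*u*cos(7*pi*u)/(7*pi) + 2*sin(7*pi*u)/(49*pi**2) - cos(7*pi*u)/(7*pi); evaluating from 0 to 1: ∫_{0}^{1} (2*u + 1) sin(7*pi*u) du = (3/(7*pi)) - (-1/(7*pi)) = 4/(7*pi).
Hence b_7 = 2·(4/(7*pi)) = 8/(7*pi).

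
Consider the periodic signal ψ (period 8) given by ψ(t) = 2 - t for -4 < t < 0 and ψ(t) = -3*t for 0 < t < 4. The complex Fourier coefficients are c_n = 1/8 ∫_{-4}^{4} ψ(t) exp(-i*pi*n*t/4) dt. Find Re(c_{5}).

8/(25*pi**2)

Since ψ is real-valued, Re(c_{5}) = 1/8 ∫_{-4}^{4} ψ(t) cos(5*pi*t/4) dt = a_{5}/2.
Split the integral at the breakpoints.
Integrating by parts (boundary term plus one more integral), an antiderivative of (2 - t) cos(5*pi*t/4) is -4*t*sin(5*pi*t/4)/(5*pi) + 8*sin(5*pi*t/4)/(5*pi) - 16*cos(5*pi*t/4)/(25*pi**2); evaluating from -4 to 0: ∫_{-4}^{0} (2 - t) cos(5*pi*t/4) dt = (-16/(25*pi**2)) - (16/(25*pi**2)) = -32/(25*pi**2).
Integrating by parts (boundary term plus one more integral), an antiderivative of (-3*t) cos(5*pi*t/4) is -12*t*sin(5*pi*t/4)/(5*pi) - 48*cos(5*pi*t/4)/(25*pi**2); evaluating from 0 to 4: ∫_{0}^{4} (-3*t) cos(5*pi*t/4) dt = (48/(25*pi**2)) - (-48/(25*pi**2)) = 96/(25*pi**2).
So ∫_{-4}^{4} ψ(t) cos(5*pi*t/4) dt = 64/(25*pi**2).
Hence Re(c_{5}) = (1/8)·(64/(25*pi**2)) = 8/(25*pi**2).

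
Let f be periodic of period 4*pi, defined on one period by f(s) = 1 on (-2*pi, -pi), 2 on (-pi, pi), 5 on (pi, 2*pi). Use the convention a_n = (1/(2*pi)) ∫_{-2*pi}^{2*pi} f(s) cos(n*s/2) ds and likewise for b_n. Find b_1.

b_1 = (1/(2*pi)) ∫_{-2*pi}^{2*pi} f(s) sin(s/2) ds.
Split the integral at the breakpoints.
Directly, an antiderivative of (1) sin(s/2) is -2*cos(s/2); evaluating from -2*pi to -pi: ∫_{-2*pi}^{-pi} (1) sin(s/2) ds = (0) - (2) = -2.
Directly, an antiderivative of (2) sin(s/2) is -4*cos(s/2); evaluating from -pi to pi: ∫_{-pi}^{pi} (2) sin(s/2) ds = (0) - (0) = 0.
Directly, an antiderivative of (5) sin(s/2) is -10*cos(s/2); evaluating from pi to 2*pi: ∫_{pi}^{2*pi} (5) sin(s/2) ds = (10) - (0) = 10.
Summing the pieces and multiplying by (1/(2*pi)) gives b_1 = 4/pi.

4/pi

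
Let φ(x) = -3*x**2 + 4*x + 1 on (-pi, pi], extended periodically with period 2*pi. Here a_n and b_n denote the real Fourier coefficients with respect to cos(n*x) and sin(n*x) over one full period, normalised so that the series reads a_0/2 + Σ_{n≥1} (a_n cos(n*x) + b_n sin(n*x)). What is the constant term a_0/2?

a_0 = 1/pi ∫_{-pi}^{pi} φ(x) dx = 1/pi · (2*pi*(1 - pi**2)) = 2 - 2*pi**2.
So the constant term a_0/2 = 1 - pi**2.

1 - pi**2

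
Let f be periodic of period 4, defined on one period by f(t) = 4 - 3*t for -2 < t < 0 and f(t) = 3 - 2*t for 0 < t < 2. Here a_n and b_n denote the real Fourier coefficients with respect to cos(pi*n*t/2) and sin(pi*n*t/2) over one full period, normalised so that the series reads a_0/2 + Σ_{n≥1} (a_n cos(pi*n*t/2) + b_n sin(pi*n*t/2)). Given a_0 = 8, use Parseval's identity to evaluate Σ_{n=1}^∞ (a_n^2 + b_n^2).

Parseval: a_0^2/2 + Σ_{n≥1} (a_n^2+b_n^2) = 1/2 ∫_{-2}^{2} f(t)^2 dt = 163/3.
Subtract a_0^2/2 = 32: Σ (a_n^2+b_n^2) = 67/3.

67/3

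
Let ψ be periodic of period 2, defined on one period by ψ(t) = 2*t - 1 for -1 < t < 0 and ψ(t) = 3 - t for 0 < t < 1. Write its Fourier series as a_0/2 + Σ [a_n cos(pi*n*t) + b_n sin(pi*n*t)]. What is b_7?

b_7 = ∫_{-1}^{1} ψ(t) sin(7*pi*t) dt.
Split the integral at the breakpoints.
Integrating by parts (boundary term plus one more integral), an antiderivative of (2*t - 1) sin(7*pi*t) is -2*t*cos(7*pi*t)/(7*pi) + 2*sin(7*pi*t)/(49*pi**2) + cos(7*pi*t)/(7*pi); evaluating from -1 to 0: ∫_{-1}^{0} (2*t - 1) sin(7*pi*t) dt = (1/(7*pi)) - (-3/(7*pi)) = 4/(7*pi).
Integrating by parts (boundary term plus one more integral), an antiderivative of (3 - t) sin(7*pi*t) is t*cos(7*pi*t)/(7*pi) - sin(7*pi*t)/(49*pi**2) - 3*cos(7*pi*t)/(7*pi); evaluating from 0 to 1: ∫_{0}^{1} (3 - t) sin(7*pi*t) dt = (2/(7*pi)) - (-3/(7*pi)) = 5/(7*pi).
Summing the pieces gives b_7 = 9/(7*pi).

9/(7*pi)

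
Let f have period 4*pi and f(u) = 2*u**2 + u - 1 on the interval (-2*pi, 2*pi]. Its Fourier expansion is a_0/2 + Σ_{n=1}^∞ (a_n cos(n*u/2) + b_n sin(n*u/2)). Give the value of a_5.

a_5 = (1/(2*pi)) ∫_{-2*pi}^{2*pi} f(u) cos(5*u/2) du.
Integrating by parts twice (tabular method), an antiderivative of (2*u**2 + u - 1) cos(5*u/2) is 4*u**2*sin(5*u/2)/5 + 2*u*sin(5*u/2)/5 + 16*u*cos(5*u/2)/25 - 82*sin(5*u/2)/125 + 4*cos(5*u/2)/25; evaluating from -2*pi to 2*pi: ∫_{-2*pi}^{2*pi} (2*u**2 + u - 1) cos(5*u/2) du = (-32*pi/25 - 4/25) - (-4/25 + 32*pi/25) = -64*pi/25.
Hence a_5 = (1/(2*pi))·(-64*pi/25) = -32/25.

-32/25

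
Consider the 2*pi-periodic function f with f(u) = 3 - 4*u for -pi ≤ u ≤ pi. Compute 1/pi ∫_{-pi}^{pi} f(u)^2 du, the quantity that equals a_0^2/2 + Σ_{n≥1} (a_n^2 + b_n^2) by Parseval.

18 + 32*pi**2/3

1/pi ∫_{-pi}^{pi} f(u)^2 du = 1/pi · (18*pi + 32*pi**3/3) = 18 + 32*pi**2/3.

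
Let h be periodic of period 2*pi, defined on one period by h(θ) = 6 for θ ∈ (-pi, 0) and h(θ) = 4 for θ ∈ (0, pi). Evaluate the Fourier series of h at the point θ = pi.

5

θ = pi differs from θ = -pi by 1 full period(s), and the series is 2*pi-periodic.
At θ = -pi the one-sided limits are h(-pi^-) = 4 and h(-pi^+) = 6.
By Dirichlet's theorem the series converges to their average, [(4) + (6)]/2 = 5.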